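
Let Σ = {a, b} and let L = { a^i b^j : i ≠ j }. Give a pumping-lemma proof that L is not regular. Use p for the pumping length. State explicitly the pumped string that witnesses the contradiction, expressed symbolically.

Assume L is regular. Let p be the pumping length given by the pumping lemma.
Choose w = a^p b^{p+p!}. Since p ≠ p+p!, w ∈ L; and |w| ≥ p.
Write w = xyz as guaranteed by the lemma, with |xy| ≤ p and y is nonempty.
Since the first p symbols of w are all a's and |xy| ≤ p, y lies entirely in the leading a-block: y = a^k for some k with 1 ≤ k ≤ p.
Since 1 ≤ k ≤ p, k divides p!; set t = 1 + p!/k. Then xy^t z has p + (p!/k)·k = p + p! copies of a. Now the a-count equals the b-count, so i ≠ j fails. So xy^t z = a^{p+p!} b^{p+p!} ∉ L.
This contradicts the pumping lemma, so L is not regular.

a^{p+p!} b^{p+p!}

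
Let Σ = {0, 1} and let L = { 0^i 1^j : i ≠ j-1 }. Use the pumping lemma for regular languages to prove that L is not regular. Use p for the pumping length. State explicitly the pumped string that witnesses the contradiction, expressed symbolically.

0^{p+p!} 1^{p+p!+1}

Suppose for contradiction that L is regular, and let p be the pumping length.
Choose w = 0^p 1^{p+p!+1}. Since p ≠ (p+p!+1)-1 = p+p!, w ∈ L; and |w| ≥ p.
By the pumping lemma, w = xyz with |xy| ≤ p and y is nonempty.
Since the first p symbols of w are all 0's and |xy| ≤ p, y lies entirely in the leading 0-block: y = 0^k for some k with 1 ≤ k ≤ p.
Since 1 ≤ k ≤ p, k divides p!; set t = 1 + p!/k. Then xy^t z has p + (p!/k)·k = p + p! copies of 0. Now the 0-count is p+p! and (1-count)-1 = (p+p!+1)-1 = p+p!, so i ≠ j-1 fails. So xy^t z = 0^{p+p!} 1^{p+p!+1} ∉ L.
Contradiction. Therefore L is not regular.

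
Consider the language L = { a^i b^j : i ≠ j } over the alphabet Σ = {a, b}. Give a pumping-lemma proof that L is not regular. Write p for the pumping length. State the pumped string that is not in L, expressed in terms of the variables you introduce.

a^{p+p!} b^{p+p!}

Assume L is regular. Let p be the pumping length given by the pumping lemma.
Choose w = a^p b^{p+p!}. Since p ≠ p+p!, w ∈ L; and |w| ≥ p.
Write w = xyz as guaranteed by the lemma, with |xy| ≤ p and y is nonempty.
Because |xy| ≤ p and w begins with p copies of a, we have y = a^k with 1 ≤ k ≤ p.
Since 1 ≤ k ≤ p, k divides p!; set t = 1 + p!/k. Then xy^t z has p + (p!/k)·k = p + p! copies of a. Now the a-count equals the b-count, so i ≠ j fails. So xy^t z = a^{p+p!} b^{p+p!} ∉ L.
Contradiction. Therefore L is not regular.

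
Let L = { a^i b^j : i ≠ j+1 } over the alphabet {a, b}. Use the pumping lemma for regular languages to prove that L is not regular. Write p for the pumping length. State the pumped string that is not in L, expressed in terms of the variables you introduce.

a^{p+p!} b^{p+p!-1}

Assume L is regular; let p be its pumping constant.
Choose w = a^p b^{p+p!-1}. Since p ≠ (p+p!-1)+1 = p+p!, w ∈ L; and |w| ≥ p.
Write w = xyz as guaranteed by the lemma, with |xy| ≤ p and y is nonempty.
Because |xy| ≤ p and w begins with p copies of a, we have y = a^k with 1 ≤ k ≤ p.
Since 1 ≤ k ≤ p, k divides p!; set t = 1 + p!/k. Then xy^t z has p + (p!/k)·k = p + p! copies of a. Now the a-count is p+p! and (b-count)+1 = (p+p!-1)+1 = p+p!, so i ≠ j+1 fails. So xy^t z = a^{p+p!} b^{p+p!-1} ∉ L.
Contradiction. Therefore L is not regular.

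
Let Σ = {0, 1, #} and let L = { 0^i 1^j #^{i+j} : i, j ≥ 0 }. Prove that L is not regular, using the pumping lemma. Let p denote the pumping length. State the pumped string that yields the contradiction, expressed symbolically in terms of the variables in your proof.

Suppose for contradiction that L is regular, and let p be the pumping length.
Take w = 0^p 1^p #^{2p} ∈ L (with i=j=p, i+j=2p), |w| = 4p ≥ p.
Write w = xyz as guaranteed by the lemma, with |xy| ≤ p and |y| ≥ 1.
Because |xy| ≤ p and w begins with p copies of 0, we have y = 0^k with 1 ≤ k ≤ p.
Consider xy^2z = 0^{p+k} 1^p #^{2p}. Now the 0- and 1-counts sum to 2p+k, but the #-count is 2p ≠ 2p+k. So xy^2z ∉ L.
This contradicts the pumping lemma, so L is not regular.

0^{p+k} 1^p #^{2p}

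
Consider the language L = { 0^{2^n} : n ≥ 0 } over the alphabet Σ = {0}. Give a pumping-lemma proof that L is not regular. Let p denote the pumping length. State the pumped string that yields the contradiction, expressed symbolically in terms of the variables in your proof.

Assume L is regular; let p be its pumping constant.
Take w = 0^{2^p} ∈ L with |w| = 2^p ≥ p.
The pumping lemma gives a decomposition w = xyz where |xy| ≤ p and |y| > 0.
Then y = 0^k for some k with 1 ≤ k ≤ p.
Pump with i = 2: xy^2z = 0^{2^p+k}. Since 1 ≤ k ≤ p < 2^p, we have 2^p < 2^p+k < 2^{p+1}, so 2^p+k is not a power of 2. So xy^2z ∉ L.
Contradiction. Therefore L is not regular.

0^{2^p+k}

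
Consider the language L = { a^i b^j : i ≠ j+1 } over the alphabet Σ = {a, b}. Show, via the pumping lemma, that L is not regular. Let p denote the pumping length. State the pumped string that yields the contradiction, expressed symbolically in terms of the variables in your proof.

Assume L is regular. Let p be the pumping length given by the pumping lemma.
Choose w = a^p b^{p+p!-1}. Since p ≠ (p+p!-1)+1 = p+p!, w ∈ L; and |w| ≥ p.
The pumping lemma gives a decomposition w = xyz where |xy| ≤ p and |y| ≥ 1.
The first p characters of w are a's, so xy (and hence y) consists only of a's. Write y = a^k, 1 ≤ k ≤ p.
Since 1 ≤ k ≤ p, k divides p!; set t = 1 + p!/k. Then xy^t z has p + (p!/k)·k = p + p! copies of a. Now the a-count is p+p! and (b-count)+1 = (p+p!-1)+1 = p+p!, so i ≠ j+1 fails. So xy^t z = a^{p+p!} b^{p+p!-1} ∉ L.
This contradicts the pumping lemma, so L is not regular.

a^{p+p!} b^{p+p!-1}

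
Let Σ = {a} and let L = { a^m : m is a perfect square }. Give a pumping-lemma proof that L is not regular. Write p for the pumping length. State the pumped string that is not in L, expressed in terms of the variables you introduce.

a^{p²+k}

Suppose for contradiction that L is regular, and let p be the pumping length.
Take w = a^{p²} ∈ L with |w| = p² ≥ p.
Write w = xyz as guaranteed by the lemma, with |xy| ≤ p and y is nonempty.
Then y = a^k for some k with 1 ≤ k ≤ p.
Pump with i = 2: xy^2z = a^{p²+k}. Since 1 ≤ k ≤ p, p² < p²+k ≤ p²+p < (p+1)², so p²+k lies strictly between consecutive squares and is not a perfect square. So xy^2z ∉ L.
Contradiction. Therefore L is not regular.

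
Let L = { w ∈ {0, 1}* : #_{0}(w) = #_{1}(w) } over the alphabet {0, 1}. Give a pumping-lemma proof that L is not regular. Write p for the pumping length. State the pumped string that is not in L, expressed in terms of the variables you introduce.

0^{p+k} 1^p

Suppose for contradiction that L is regular, and let p be the pumping length.
Choose w = 0^p 1^p ∈ L with |w| = 2p ≥ p.
Write w = xyz as guaranteed by the lemma, with |xy| ≤ p and y is nonempty.
Since the first p symbols of w are all 0's and |xy| ≤ p, y lies entirely in the leading 0-block: y = 0^k for some k with 1 ≤ k ≤ p.
Pump with i = 2: xy^2z = 0^{p+k} 1^p has p+k occurrences of 0 but only p of 1. Since k ≥ 1 the counts differ, so xy^2z ∉ L.
This is a contradiction; hence L is not regular.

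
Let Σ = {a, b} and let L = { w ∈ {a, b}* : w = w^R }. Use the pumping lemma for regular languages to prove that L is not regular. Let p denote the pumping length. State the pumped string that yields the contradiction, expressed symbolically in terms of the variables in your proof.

Assume L is regular. Let p be the pumping length given by the pumping lemma.
Take w = a^p b a^p, a palindrome of length 2p+1 ≥ p.
The pumping lemma gives a decomposition w = xyz where |xy| ≤ p and |y| ≥ 1.
Since the first p symbols of w are all a's and |xy| ≤ p, y lies entirely in the leading a-block: y = a^k for some k with 1 ≤ k ≤ p.
Pump with i = 2: xy^2z = a^{p+k} b a^p. Its reverse is a^p b a^{p+k}, which differs from xy^2z since k ≥ 1. So xy^2z is not a palindrome and xy^2z ∉ L.
This is a contradiction; hence L is not regular.

a^{p+k} b a^p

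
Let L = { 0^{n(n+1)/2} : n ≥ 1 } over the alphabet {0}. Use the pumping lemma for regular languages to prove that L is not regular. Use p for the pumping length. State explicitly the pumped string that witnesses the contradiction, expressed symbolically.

0^{p(p+1)/2+k}

Suppose for contradiction that L is regular, and let p be the pumping length.
Take w = 0^{p(p+1)/2} ∈ L with |w| = p(p+1)/2 ≥ p.
By the pumping lemma, w = xyz with |xy| ≤ p and |y| > 0.
Then y = 0^k for some k with 1 ≤ k ≤ p.
Pump with i = 2: xy^2z = 0^{p(p+1)/2+k}. Since 1 ≤ k ≤ p, p(p+1)/2 < p(p+1)/2+k ≤ p(p+1)/2+p < (p+1)(p+2)/2, so p(p+1)/2+k is strictly between consecutive triangular numbers. So xy^2z ∉ L.
This is a contradiction; hence L is not regular.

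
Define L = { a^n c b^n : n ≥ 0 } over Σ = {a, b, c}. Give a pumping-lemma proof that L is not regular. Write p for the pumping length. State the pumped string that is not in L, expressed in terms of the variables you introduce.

a^{p+k} c b^p

Suppose for contradiction that L is regular, and let p be the pumping length.
Take w = a^p c b^p ∈ L with |w| = 2p+1 ≥ p.
Write w = xyz as guaranteed by the lemma, with |xy| ≤ p and |y| > 0.
Because |xy| ≤ p and w begins with p copies of a, we have y = a^k with 1 ≤ k ≤ p.
Pump with i = 2: xy^2z = a^{p+k} c b^p, which would require p+k = p. But k ≥ 1, so xy^2z ∉ L.
This is a contradiction; hence L is not regular.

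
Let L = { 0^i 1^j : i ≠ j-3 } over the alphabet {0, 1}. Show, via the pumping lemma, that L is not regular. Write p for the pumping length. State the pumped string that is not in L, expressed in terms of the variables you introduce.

0^{p+p!} 1^{p+p!+3}

Toward a contradiction, assume L is regular with pumping length p.
Choose w = 0^p 1^{p+p!+3}. Since p ≠ (p+p!+3)-3 = p+p!, w ∈ L; and |w| ≥ p.
Write w = xyz as guaranteed by the lemma, with |xy| ≤ p and |y| ≥ 1.
Since the first p symbols of w are all 0's and |xy| ≤ p, y lies entirely in the leading 0-block: y = 0^k for some k with 1 ≤ k ≤ p.
Since 1 ≤ k ≤ p, k divides p!; set t = 1 + p!/k. Then xy^t z has p + (p!/k)·k = p + p! copies of 0. Now the 0-count is p+p! and (1-count)-3 = (p+p!+3)-3 = p+p!, so i ≠ j-3 fails. So xy^t z = 0^{p+p!} 1^{p+p!+3} ∉ L.
This contradicts the pumping lemma, so L is not regular.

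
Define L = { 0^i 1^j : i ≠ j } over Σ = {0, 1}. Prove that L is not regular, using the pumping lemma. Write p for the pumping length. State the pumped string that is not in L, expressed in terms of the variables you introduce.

Toward a contradiction, assume L is regular with pumping length p.
Choose w = 0^p 1^{p+p!}. Since p ≠ p+p!, w ∈ L; and |w| ≥ p.
The pumping lemma gives a decomposition w = xyz where |xy| ≤ p and y is nonempty.
The first p characters of w are 0's, so xy (and hence y) consists only of 0's. Write y = 0^k, 1 ≤ k ≤ p.
Since 1 ≤ k ≤ p, k divides p!; set t = 1 + p!/k. Then xy^t z has p + (p!/k)·k = p + p! copies of 0. Now the 0-count equals the 1-count, so i ≠ j fails. So xy^t z = 0^{p+p!} 1^{p+p!} ∉ L.
Contradiction. Therefore L is not regular.

0^{p+p!} 1^{p+p!}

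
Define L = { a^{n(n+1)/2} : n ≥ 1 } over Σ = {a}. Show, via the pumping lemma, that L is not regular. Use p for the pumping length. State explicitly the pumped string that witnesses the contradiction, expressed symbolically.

Toward a contradiction, assume L is regular with pumping length p.
Take w = a^{p(p+1)/2} ∈ L with |w| = p(p+1)/2 ≥ p.
By the pumping lemma, w = xyz with |xy| ≤ p and |y| ≥ 1.
Then y = a^k for some k with 1 ≤ k ≤ p.
Pump with i = 2: xy^2z = a^{p(p+1)/2+k}. Since 1 ≤ k ≤ p, p(p+1)/2 < p(p+1)/2+k ≤ p(p+1)/2+p < (p+1)(p+2)/2, so p(p+1)/2+k is strictly between consecutive triangular numbers. So xy^2z ∉ L.
This is a contradiction; hence L is not regular.

a^{p(p+1)/2+k}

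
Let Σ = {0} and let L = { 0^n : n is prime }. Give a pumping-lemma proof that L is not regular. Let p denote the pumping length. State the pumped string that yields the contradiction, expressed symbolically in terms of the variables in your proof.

0^{q(1+k)}

Assume L is regular. Let p be the pumping length given by the pumping lemma.
Let q be a prime with q ≥ p+2 (infinitely many primes exist), and take w = 0^q ∈ L with |w| = q ≥ p.
By the pumping lemma, w = xyz with |xy| ≤ p and y is nonempty.
Then y = 0^k for some k with 1 ≤ k ≤ p.
Since 1 ≤ k ≤ p, |xz| = q-k. Pump with i = q+1: |xy^{q+1}z| = (q-k)+(q+1)k = q+qk = q(1+k), which is composite (both factors ≥ 2). So xy^{q+1}z = 0^{q(1+k)} ∉ L.
Contradiction. Therefore L is not regular.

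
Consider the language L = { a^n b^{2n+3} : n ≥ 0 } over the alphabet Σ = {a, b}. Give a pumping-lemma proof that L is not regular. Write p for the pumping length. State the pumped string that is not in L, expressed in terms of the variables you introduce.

Toward a contradiction, assume L is regular with pumping length p.
Let w = a^p b^{2p+3} ∈ L; note |w| = 3p+3 ≥ p.
Write w = xyz as guaranteed by the lemma, with |xy| ≤ p and |y| ≥ 1.
The first p characters of w are a's, so xy (and hence y) consists only of a's. Write y = a^k, 1 ≤ k ≤ p.
Pump with i = 2: xy^2z = a^{p+k} b^{2p+3}. For this to lie in L we would need 2p+3 = 2(p+k)+3, which forces k = 0. But k ≥ 1, so xy^2z ∉ L.
This is a contradiction; hence L is not regular.

a^{p+k} b^{2p+3}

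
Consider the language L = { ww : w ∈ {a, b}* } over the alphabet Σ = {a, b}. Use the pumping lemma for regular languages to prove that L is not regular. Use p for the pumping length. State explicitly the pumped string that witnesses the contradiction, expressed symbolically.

Assume L is regular; let p be its pumping constant.
Take w = a^p b^p a^p b^p = uu where u = a^pb^p; then w ∈ L and |w| = 4p ≥ p.
By the pumping lemma, w = xyz with |xy| ≤ p and |y| ≥ 1.
Since the first p symbols of w are all a's and |xy| ≤ p, y lies entirely in the leading a-block: y = a^k for some k with 1 ≤ k ≤ p.
Pump with i = 2: xy^2z = a^{p+k} b^p a^p b^p, of length 4p+k. Suppose this equals vv. The string starts with a and ends with b, so v does too; thus the boundary between the two copies of v is a b→a transition. There is exactly one such transition, at position 2p+k, so |v| = 2p+k and |vv| = 4p+2k ≠ 4p+k since k ≥ 1. So xy^2z ∉ L.
Contradiction. Therefore L is not regular.

a^{p+k} b^p a^p b^p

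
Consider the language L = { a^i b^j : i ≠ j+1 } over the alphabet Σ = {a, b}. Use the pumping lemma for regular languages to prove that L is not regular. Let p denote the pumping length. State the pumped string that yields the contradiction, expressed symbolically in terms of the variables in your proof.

a^{p+p!} b^{p+p!-1}

Assume L is regular. Let p be the pumping length given by the pumping lemma.
Choose w = a^p b^{p+p!-1}. Since p ≠ (p+p!-1)+1 = p+p!, w ∈ L; and |w| ≥ p.
Write w = xyz as guaranteed by the lemma, with |xy| ≤ p and |y| > 0.
Because |xy| ≤ p and w begins with p copies of a, we have y = a^k with 1 ≤ k ≤ p.
Since 1 ≤ k ≤ p, k divides p!; set t = 1 + p!/k. Then xy^t z has p + (p!/k)·k = p + p! copies of a. Now the a-count is p+p! and (b-count)+1 = (p+p!-1)+1 = p+p!, so i ≠ j+1 fails. So xy^t z = a^{p+p!} b^{p+p!-1} ∉ L.
This contradicts the pumping lemma, so L is not regular.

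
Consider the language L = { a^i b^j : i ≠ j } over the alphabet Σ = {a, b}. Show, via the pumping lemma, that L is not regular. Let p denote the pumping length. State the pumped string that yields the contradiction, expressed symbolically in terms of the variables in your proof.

Assume L is regular. Let p be the pumping length given by the pumping lemma.
Choose w = a^p b^{p+p!}. Since p ≠ p+p!, w ∈ L; and |w| ≥ p.
By the pumping lemma, w = xyz with |xy| ≤ p and y is nonempty.
The first p characters of w are a's, so xy (and hence y) consists only of a's. Write y = a^k, 1 ≤ k ≤ p.
Since 1 ≤ k ≤ p, k divides p!; set t = 1 + p!/k. Then xy^t z has p + (p!/k)·k = p + p! copies of a. Now the a-count equals the b-count, so i ≠ j fails. So xy^t z = a^{p+p!} b^{p+p!} ∉ L.
This is a contradiction; hence L is not regular.

a^{p+p!} b^{p+p!}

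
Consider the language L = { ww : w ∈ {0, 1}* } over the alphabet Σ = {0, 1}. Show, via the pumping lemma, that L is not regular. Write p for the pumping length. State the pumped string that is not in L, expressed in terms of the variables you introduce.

0^{p+k} 1^p 0^p 1^p

Suppose for contradiction that L is regular, and let p be the pumping length.
Take w = 0^p 1^p 0^p 1^p = uu where u = 0^p1^p; then w ∈ L and |w| = 4p ≥ p.
Write w = xyz as guaranteed by the lemma, with |xy| ≤ p and |y| ≥ 1.
Because |xy| ≤ p and w begins with p copies of 0, we have y = 0^k with 1 ≤ k ≤ p.
Pump with i = 2: xy^2z = 0^{p+k} 1^p 0^p 1^p, of length 4p+k. Suppose this equals vv. The string starts with 0 and ends with 1, so v does too; thus the boundary between the two copies of v is a 1→0 transition. There is exactly one such transition, at position 2p+k, so |v| = 2p+k and |vv| = 4p+2k ≠ 4p+k since k ≥ 1. So xy^2z ∉ L.
This contradicts the pumping lemma, so L is not regular.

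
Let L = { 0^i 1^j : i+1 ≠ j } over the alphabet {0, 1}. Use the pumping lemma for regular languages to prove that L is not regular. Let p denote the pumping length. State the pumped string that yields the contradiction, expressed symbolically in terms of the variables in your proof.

Toward a contradiction, assume L is regular with pumping length p.
Choose w = 0^p 1^{p+p!+1}. Since p ≠ (p+p!+1)-1 = p+p!, w ∈ L; and |w| ≥ p.
The pumping lemma gives a decomposition w = xyz where |xy| ≤ p and |y| > 0.
Because |xy| ≤ p and w begins with p copies of 0, we have y = 0^k with 1 ≤ k ≤ p.
Since 1 ≤ k ≤ p, k divides p!; set t = 1 + p!/k. Then xy^t z has p + (p!/k)·k = p + p! copies of 0. Now the 0-count is p+p! and (1-count)-1 = (p+p!+1)-1 = p+p!, so i+1 ≠ j fails. So xy^t z = 0^{p+p!} 1^{p+p!+1} ∉ L.
Contradiction. Therefore L is not regular.

0^{p+p!} 1^{p+p!+1}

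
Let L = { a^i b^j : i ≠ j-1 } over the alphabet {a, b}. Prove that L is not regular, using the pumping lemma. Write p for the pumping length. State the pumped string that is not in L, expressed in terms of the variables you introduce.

Assume L is regular. Let p be the pumping length given by the pumping lemma.
Choose w = a^p b^{p+p!+1}. Since p ≠ (p+p!+1)-1 = p+p!, w ∈ L; and |w| ≥ p.
By the pumping lemma, w = xyz with |xy| ≤ p and y is nonempty.
The first p characters of w are a's, so xy (and hence y) consists only of a's. Write y = a^k, 1 ≤ k ≤ p.
Since 1 ≤ k ≤ p, k divides p!; set t = 1 + p!/k. Then xy^t z has p + (p!/k)·k = p + p! copies of a. Now the a-count is p+p! and (b-count)-1 = (p+p!+1)-1 = p+p!, so i ≠ j-1 fails. So xy^t z = a^{p+p!} b^{p+p!+1} ∉ L.
This is a contradiction; hence L is not regular.

a^{p+p!} b^{p+p!+1}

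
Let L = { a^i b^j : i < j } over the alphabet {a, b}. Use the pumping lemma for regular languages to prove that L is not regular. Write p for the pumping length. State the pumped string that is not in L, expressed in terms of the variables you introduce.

a^{p+k} b^{p+1}

Suppose for contradiction that L is regular, and let p be the pumping length.
Choose w = a^p b^{p+1} ∈ L, with |w| = 2p+1 ≥ p.
The pumping lemma gives a decomposition w = xyz where |xy| ≤ p and |y| > 0.
Since the first p symbols of w are all a's and |xy| ≤ p, y lies entirely in the leading a-block: y = a^k for some k with 1 ≤ k ≤ p.
Consider xy^2z = a^{p+k} b^{p+1}. Since k ≥ 1, the a-count p+k is at least p+1, so i < j fails; thus xy^2z ∉ L.
This contradicts the pumping lemma, so L is not regular.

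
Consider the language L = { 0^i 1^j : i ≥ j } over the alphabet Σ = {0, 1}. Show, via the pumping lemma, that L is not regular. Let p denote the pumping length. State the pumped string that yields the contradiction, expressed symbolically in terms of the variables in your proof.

Assume L is regular; let p be its pumping constant.
Choose w = 0^p 1^p ∈ L, with |w| = 2p ≥ p.
The pumping lemma gives a decomposition w = xyz where |xy| ≤ p and y is nonempty.
The first p characters of w are 0's, so xy (and hence y) consists only of 0's. Write y = 0^k, 1 ≤ k ≤ p.
Consider xy^0z = xz = 0^{p-k} 1^p. Since k ≥ 1, the 0-count p-k is less than p, so i ≥ j fails; thus xz ∉ L.
Contradiction. Therefore L is not regular.

0^{p-k} 1^p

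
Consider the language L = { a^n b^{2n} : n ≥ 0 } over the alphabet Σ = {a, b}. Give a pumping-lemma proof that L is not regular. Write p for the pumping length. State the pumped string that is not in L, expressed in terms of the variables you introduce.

Assume L is regular; let p be its pumping constant.
Choose w = a^p b^{2p}, which is in L with |w| = 3p ≥ p.
By the pumping lemma, w = xyz with |xy| ≤ p and |y| ≥ 1.
Because |xy| ≤ p and w begins with p copies of a, we have y = a^k with 1 ≤ k ≤ p.
Pump with i = 2: xy^2z = a^{p+k} b^{2p}. For this to lie in L we would need 2p = 2(p+k), which forces k = 0. But k ≥ 1, so xy^2z ∉ L.
This contradicts the pumping lemma, so L is not regular.

a^{p+k} b^{2p}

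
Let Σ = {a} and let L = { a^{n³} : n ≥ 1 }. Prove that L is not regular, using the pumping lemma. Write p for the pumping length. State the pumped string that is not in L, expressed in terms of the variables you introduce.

a^{p³+k}

Suppose for contradiction that L is regular, and let p be the pumping length.
Take w = a^{p³} ∈ L with |w| = p³ ≥ p.
Write w = xyz as guaranteed by the lemma, with |xy| ≤ p and |y| ≥ 1.
Then y = a^k for some k with 1 ≤ k ≤ p.
Pump with i = 2: xy^2z = a^{p³+k}. Since 1 ≤ k ≤ p, p³ < p³+k ≤ p³+p < p³+3p²+3p+1 = (p+1)³, so p³+k is not a perfect cube. So xy^2z ∉ L.
This contradicts the pumping lemma, so L is not regular.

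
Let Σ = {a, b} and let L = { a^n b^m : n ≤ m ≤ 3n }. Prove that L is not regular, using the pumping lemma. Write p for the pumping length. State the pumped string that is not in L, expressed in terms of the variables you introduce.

Assume L is regular; let p be its pumping constant.
Take w = a^p b^p ∈ L (since p ≤ p ≤ 3p), with |w| = 2p ≥ p.
Write w = xyz as guaranteed by the lemma, with |xy| ≤ p and |y| ≥ 1.
Because |xy| ≤ p and w begins with p copies of a, we have y = a^k with 1 ≤ k ≤ p.
Pump with i = 2: xy^2z = a^{p+k} b^p. Now n = p+k > p = m, so the condition n ≤ m fails. Thus xy^2z ∉ L.
This is a contradiction; hence L is not regular.

a^{p+k} b^p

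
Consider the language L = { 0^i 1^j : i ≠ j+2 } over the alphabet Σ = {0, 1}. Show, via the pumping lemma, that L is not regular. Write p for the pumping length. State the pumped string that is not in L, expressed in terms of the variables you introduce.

0^{p+p!} 1^{p+p!-2}

Toward a contradiction, assume L is regular with pumping length p.
Choose w = 0^p 1^{p+p!-2}. Since p ≠ (p+p!-2)+2 = p+p!, w ∈ L; and |w| ≥ p.
The pumping lemma gives a decomposition w = xyz where |xy| ≤ p and |y| ≥ 1.
Because |xy| ≤ p and w begins with p copies of 0, we have y = 0^k with 1 ≤ k ≤ p.
Since 1 ≤ k ≤ p, k divides p!; set t = 1 + p!/k. Then xy^t z has p + (p!/k)·k = p + p! copies of 0. Now the 0-count is p+p! and (1-count)+2 = (p+p!-2)+2 = p+p!, so i ≠ j+2 fails. So xy^t z = 0^{p+p!} 1^{p+p!-2} ∉ L.
Contradiction. Therefore L is not regular.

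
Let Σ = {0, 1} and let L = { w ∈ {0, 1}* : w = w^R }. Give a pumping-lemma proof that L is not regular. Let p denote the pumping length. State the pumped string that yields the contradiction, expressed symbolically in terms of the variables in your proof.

Assume L is regular; let p be its pumping constant.
Take w = 0^p 1 0^p, a palindrome of length 2p+1 ≥ p.
The pumping lemma gives a decomposition w = xyz where |xy| ≤ p and |y| ≥ 1.
Since the first p symbols of w are all 0's and |xy| ≤ p, y lies entirely in the leading 0-block: y = 0^k for some k with 1 ≤ k ≤ p.
Pump with i = 2: xy^2z = 0^{p+k} 1 0^p. Its reverse is 0^p 1 0^{p+k}, which differs from xy^2z since k ≥ 1. So xy^2z is not a palindrome and xy^2z ∉ L.
This is a contradiction; hence L is not regular.

0^{p+k} 1 0^p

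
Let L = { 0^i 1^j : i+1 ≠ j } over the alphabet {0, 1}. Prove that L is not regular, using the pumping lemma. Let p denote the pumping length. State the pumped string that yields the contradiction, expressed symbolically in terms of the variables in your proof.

Suppose for contradiction that L is regular, and let p be the pumping length.
Choose w = 0^p 1^{p+p!+1}. Since p ≠ (p+p!+1)-1 = p+p!, w ∈ L; and |w| ≥ p.
By the pumping lemma, w = xyz with |xy| ≤ p and y is nonempty.
The first p characters of w are 0's, so xy (and hence y) consists only of 0's. Write y = 0^k, 1 ≤ k ≤ p.
Since 1 ≤ k ≤ p, k divides p!; set t = 1 + p!/k. Then xy^t z has p + (p!/k)·k = p + p! copies of 0. Now the 0-count is p+p! and (1-count)-1 = (p+p!+1)-1 = p+p!, so i+1 ≠ j fails. So xy^t z = 0^{p+p!} 1^{p+p!+1} ∉ L.
This is a contradiction; hence L is not regular.

0^{p+p!} 1^{p+p!+1}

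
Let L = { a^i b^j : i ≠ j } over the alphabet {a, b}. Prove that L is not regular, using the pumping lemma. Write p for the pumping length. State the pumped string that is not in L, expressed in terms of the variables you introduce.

Toward a contradiction, assume L is regular with pumping length p.
Choose w = a^p b^{p+p!}. Since p ≠ p+p!, w ∈ L; and |w| ≥ p.
Write w = xyz as guaranteed by the lemma, with |xy| ≤ p and y is nonempty.
Because |xy| ≤ p and w begins with p copies of a, we have y = a^k with 1 ≤ k ≤ p.
Since 1 ≤ k ≤ p, k divides p!; set t = 1 + p!/k. Then xy^t z has p + (p!/k)·k = p + p! copies of a. Now the a-count equals the b-count, so i ≠ j fails. So xy^t z = a^{p+p!} b^{p+p!} ∉ L.
This is a contradiction; hence L is not regular.

a^{p+p!} b^{p+p!}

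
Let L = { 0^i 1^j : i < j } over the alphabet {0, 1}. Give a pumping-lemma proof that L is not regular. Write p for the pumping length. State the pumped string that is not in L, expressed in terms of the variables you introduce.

Assume L is regular. Let p be the pumping length given by the pumping lemma.
Choose w = 0^p 1^{p+1} ∈ L, with |w| = 2p+1 ≥ p.
Write w = xyz as guaranteed by the lemma, with |xy| ≤ p and |y| > 0.
Because |xy| ≤ p and w begins with p copies of 0, we have y = 0^k with 1 ≤ k ≤ p.
Consider xy^2z = 0^{p+k} 1^{p+1}. Since k ≥ 1, the 0-count p+k is at least p+1, so i < j fails; thus xy^2z ∉ L.
This contradicts the pumping lemma, so L is not regular.

0^{p+k} 1^{p+1}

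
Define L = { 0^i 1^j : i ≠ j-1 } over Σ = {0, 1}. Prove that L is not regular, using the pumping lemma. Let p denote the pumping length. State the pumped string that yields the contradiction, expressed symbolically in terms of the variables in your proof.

Suppose for contradiction that L is regular, and let p be the pumping length.
Choose w = 0^p 1^{p+p!+1}. Since p ≠ (p+p!+1)-1 = p+p!, w ∈ L; and |w| ≥ p.
The pumping lemma gives a decomposition w = xyz where |xy| ≤ p and |y| > 0.
Because |xy| ≤ p and w begins with p copies of 0, we have y = 0^k with 1 ≤ k ≤ p.
Since 1 ≤ k ≤ p, k divides p!; set t = 1 + p!/k. Then xy^t z has p + (p!/k)·k = p + p! copies of 0. Now the 0-count is p+p! and (1-count)-1 = (p+p!+1)-1 = p+p!, so i ≠ j-1 fails. So xy^t z = 0^{p+p!} 1^{p+p!+1} ∉ L.
This is a contradiction; hence L is not regular.

0^{p+p!} 1^{p+p!+1}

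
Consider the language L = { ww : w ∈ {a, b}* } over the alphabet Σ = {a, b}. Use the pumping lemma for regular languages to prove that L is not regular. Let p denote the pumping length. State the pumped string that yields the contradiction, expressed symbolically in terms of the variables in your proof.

Suppose for contradiction that L is regular, and let p be the pumping length.
Take w = a^p b^p a^p b^p = uu where u = a^pb^p; then w ∈ L and |w| = 4p ≥ p.
Write w = xyz as guaranteed by the lemma, with |xy| ≤ p and |y| ≥ 1.
Because |xy| ≤ p and w begins with p copies of a, we have y = a^k with 1 ≤ k ≤ p.
Pump with i = 2: xy^2z = a^{p+k} b^p a^p b^p, of length 4p+k. Suppose this equals vv. The string starts with a and ends with b, so v does too; thus the boundary between the two copies of v is a b→a transition. There is exactly one such transition, at position 2p+k, so |v| = 2p+k and |vv| = 4p+2k ≠ 4p+k since k ≥ 1. So xy^2z ∉ L.
This is a contradiction; hence L is not regular.

a^{p+k} b^p a^p b^p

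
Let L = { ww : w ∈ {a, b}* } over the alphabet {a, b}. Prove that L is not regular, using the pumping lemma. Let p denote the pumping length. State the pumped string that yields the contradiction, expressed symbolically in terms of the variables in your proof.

Toward a contradiction, assume L is regular with pumping length p.
Take w = a^p b^p a^p b^p = uu where u = a^pb^p; then w ∈ L and |w| = 4p ≥ p.
Write w = xyz as guaranteed by the lemma, with |xy| ≤ p and |y| ≥ 1.
The first p characters of w are a's, so xy (and hence y) consists only of a's. Write y = a^k, 1 ≤ k ≤ p.
Pump with i = 2: xy^2z = a^{p+k} b^p a^p b^p, of length 4p+k. Suppose this equals vv. The string starts with a and ends with b, so v does too; thus the boundary between the two copies of v is a b→a transition. There is exactly one such transition, at position 2p+k, so |v| = 2p+k and |vv| = 4p+2k ≠ 4p+k since k ≥ 1. So xy^2z ∉ L.
This is a contradiction; hence L is not regular.

a^{p+k} b^p a^p b^p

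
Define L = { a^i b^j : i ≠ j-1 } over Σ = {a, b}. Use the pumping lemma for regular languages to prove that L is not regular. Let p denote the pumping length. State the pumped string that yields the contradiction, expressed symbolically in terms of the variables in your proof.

a^{p+p!} b^{p+p!+1}

Toward a contradiction, assume L is regular with pumping length p.
Choose w = a^p b^{p+p!+1}. Since p ≠ (p+p!+1)-1 = p+p!, w ∈ L; and |w| ≥ p.
The pumping lemma gives a decomposition w = xyz where |xy| ≤ p and |y| ≥ 1.
Because |xy| ≤ p and w begins with p copies of a, we have y = a^k with 1 ≤ k ≤ p.
Since 1 ≤ k ≤ p, k divides p!; set t = 1 + p!/k. Then xy^t z has p + (p!/k)·k = p + p! copies of a. Now the a-count is p+p! and (b-count)-1 = (p+p!+1)-1 = p+p!, so i ≠ j-1 fails. So xy^t z = a^{p+p!} b^{p+p!+1} ∉ L.
This is a contradiction; hence L is not regular.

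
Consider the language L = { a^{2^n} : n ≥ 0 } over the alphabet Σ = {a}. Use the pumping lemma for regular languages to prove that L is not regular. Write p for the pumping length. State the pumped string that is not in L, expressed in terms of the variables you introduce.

Suppose for contradiction that L is regular, and let p be the pumping length.
Take w = a^{2^p} ∈ L with |w| = 2^p ≥ p.
The pumping lemma gives a decomposition w = xyz where |xy| ≤ p and |y| > 0.
Then y = a^k for some k with 1 ≤ k ≤ p.
Pump with i = 2: xy^2z = a^{2^p+k}. Since 1 ≤ k ≤ p < 2^p, we have 2^p < 2^p+k < 2^{p+1}, so 2^p+k is not a power of 2. So xy^2z ∉ L.
Contradiction. Therefore L is not regular.

a^{2^p+k}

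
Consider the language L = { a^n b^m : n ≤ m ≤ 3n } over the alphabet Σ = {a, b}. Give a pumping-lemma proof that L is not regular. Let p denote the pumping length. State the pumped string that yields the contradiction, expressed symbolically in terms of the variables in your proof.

Assume L is regular. Let p be the pumping length given by the pumping lemma.
Take w = a^p b^p ∈ L (since p ≤ p ≤ 3p), with |w| = 2p ≥ p.
By the pumping lemma, w = xyz with |xy| ≤ p and |y| ≥ 1.
Since the first p symbols of w are all a's and |xy| ≤ p, y lies entirely in the leading a-block: y = a^k for some k with 1 ≤ k ≤ p.
Pump with i = 2: xy^2z = a^{p+k} b^p. Now n = p+k > p = m, so the condition n ≤ m fails. Thus xy^2z ∉ L.
Contradiction. Therefore L is not regular.

a^{p+k} b^p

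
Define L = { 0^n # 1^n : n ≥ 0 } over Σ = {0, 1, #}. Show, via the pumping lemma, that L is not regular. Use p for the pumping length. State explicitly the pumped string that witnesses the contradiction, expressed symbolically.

Toward a contradiction, assume L is regular with pumping length p.
Take w = 0^p # 1^p ∈ L with |w| = 2p+1 ≥ p.
The pumping lemma gives a decomposition w = xyz where |xy| ≤ p and |y| > 0.
The first p characters of w are 0's, so xy (and hence y) consists only of 0's. Write y = 0^k, 1 ≤ k ≤ p.
Pump with i = 2: xy^2z = 0^{p+k} # 1^p, which would require p+k = p. But k ≥ 1, so xy^2z ∉ L.
This is a contradiction; hence L is not regular.

0^{p+k} # 1^p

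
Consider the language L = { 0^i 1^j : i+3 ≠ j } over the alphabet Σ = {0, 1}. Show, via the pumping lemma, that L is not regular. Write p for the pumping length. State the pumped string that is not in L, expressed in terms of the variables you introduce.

Assume L is regular. Let p be the pumping length given by the pumping lemma.
Choose w = 0^p 1^{p+p!+3}. Since p ≠ (p+p!+3)-3 = p+p!, w ∈ L; and |w| ≥ p.
By the pumping lemma, w = xyz with |xy| ≤ p and |y| > 0.
Because |xy| ≤ p and w begins with p copies of 0, we have y = 0^k with 1 ≤ k ≤ p.
Since 1 ≤ k ≤ p, k divides p!; set t = 1 + p!/k. Then xy^t z has p + (p!/k)·k = p + p! copies of 0. Now the 0-count is p+p! and (1-count)-3 = (p+p!+3)-3 = p+p!, so i+3 ≠ j fails. So xy^t z = 0^{p+p!} 1^{p+p!+3} ∉ L.
This contradicts the pumping lemma, so L is not regular.

0^{p+p!} 1^{p+p!+3}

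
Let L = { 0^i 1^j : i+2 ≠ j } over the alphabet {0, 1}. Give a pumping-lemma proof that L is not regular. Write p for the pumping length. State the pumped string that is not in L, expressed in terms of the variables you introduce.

Assume L is regular. Let p be the pumping length given by the pumping lemma.
Choose w = 0^p 1^{p+p!+2}. Since p ≠ (p+p!+2)-2 = p+p!, w ∈ L; and |w| ≥ p.
The pumping lemma gives a decomposition w = xyz where |xy| ≤ p and |y| ≥ 1.
The first p characters of w are 0's, so xy (and hence y) consists only of 0's. Write y = 0^k, 1 ≤ k ≤ p.
Since 1 ≤ k ≤ p, k divides p!; set t = 1 + p!/k. Then xy^t z has p + (p!/k)·k = p + p! copies of 0. Now the 0-count is p+p! and (1-count)-2 = (p+p!+2)-2 = p+p!, so i+2 ≠ j fails. So xy^t z = 0^{p+p!} 1^{p+p!+2} ∉ L.
This contradicts the pumping lemma, so L is not regular.

0^{p+p!} 1^{p+p!+2}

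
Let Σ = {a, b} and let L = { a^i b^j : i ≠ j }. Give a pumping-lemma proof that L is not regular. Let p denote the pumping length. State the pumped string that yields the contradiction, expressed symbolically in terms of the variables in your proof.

Assume L is regular. Let p be the pumping length given by the pumping lemma.
Choose w = a^p b^{p+p!}. Since p ≠ p+p!, w ∈ L; and |w| ≥ p.
Write w = xyz as guaranteed by the lemma, with |xy| ≤ p and |y| ≥ 1.
Because |xy| ≤ p and w begins with p copies of a, we have y = a^k with 1 ≤ k ≤ p.
Since 1 ≤ k ≤ p, k divides p!; set t = 1 + p!/k. Then xy^t z has p + (p!/k)·k = p + p! copies of a. Now the a-count equals the b-count, so i ≠ j fails. So xy^t z = a^{p+p!} b^{p+p!} ∉ L.
Contradiction. Therefore L is not regular.

a^{p+p!} b^{p+p!}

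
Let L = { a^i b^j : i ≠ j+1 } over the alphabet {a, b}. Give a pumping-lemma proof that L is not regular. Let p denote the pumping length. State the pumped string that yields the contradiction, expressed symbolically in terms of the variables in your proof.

a^{p+p!} b^{p+p!-1}

Toward a contradiction, assume L is regular with pumping length p.
Choose w = a^p b^{p+p!-1}. Since p ≠ (p+p!-1)+1 = p+p!, w ∈ L; and |w| ≥ p.
By the pumping lemma, w = xyz with |xy| ≤ p and y is nonempty.
Because |xy| ≤ p and w begins with p copies of a, we have y = a^k with 1 ≤ k ≤ p.
Since 1 ≤ k ≤ p, k divides p!; set t = 1 + p!/k. Then xy^t z has p + (p!/k)·k = p + p! copies of a. Now the a-count is p+p! and (b-count)+1 = (p+p!-1)+1 = p+p!, so i ≠ j+1 fails. So xy^t z = a^{p+p!} b^{p+p!-1} ∉ L.
Contradiction. Therefore L is not regular.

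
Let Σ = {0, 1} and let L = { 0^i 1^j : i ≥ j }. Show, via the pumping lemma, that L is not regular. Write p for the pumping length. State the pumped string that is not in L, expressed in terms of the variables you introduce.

Assume L is regular. Let p be the pumping length given by the pumping lemma.
Choose w = 0^p 1^p ∈ L, with |w| = 2p ≥ p.
Write w = xyz as guaranteed by the lemma, with |xy| ≤ p and |y| > 0.
Because |xy| ≤ p and w begins with p copies of 0, we have y = 0^k with 1 ≤ k ≤ p.
Consider xy^0z = xz = 0^{p-k} 1^p. Since k ≥ 1, the 0-count p-k is less than p, so i ≥ j fails; thus xz ∉ L.
This contradicts the pumping lemma, so L is not regular.

0^{p-k} 1^p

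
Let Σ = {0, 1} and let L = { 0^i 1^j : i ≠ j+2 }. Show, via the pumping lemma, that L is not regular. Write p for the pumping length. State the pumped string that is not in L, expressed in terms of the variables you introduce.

Assume L is regular; let p be its pumping constant.
Choose w = 0^p 1^{p+p!-2}. Since p ≠ (p+p!-2)+2 = p+p!, w ∈ L; and |w| ≥ p.
By the pumping lemma, w = xyz with |xy| ≤ p and |y| > 0.
Since the first p symbols of w are all 0's and |xy| ≤ p, y lies entirely in the leading 0-block: y = 0^k for some k with 1 ≤ k ≤ p.
Since 1 ≤ k ≤ p, k divides p!; set t = 1 + p!/k. Then xy^t z has p + (p!/k)·k = p + p! copies of 0. Now the 0-count is p+p! and (1-count)+2 = (p+p!-2)+2 = p+p!, so i ≠ j+2 fails. So xy^t z = 0^{p+p!} 1^{p+p!-2} ∉ L.
Contradiction. Therefore L is not regular.

0^{p+p!} 1^{p+p!-2}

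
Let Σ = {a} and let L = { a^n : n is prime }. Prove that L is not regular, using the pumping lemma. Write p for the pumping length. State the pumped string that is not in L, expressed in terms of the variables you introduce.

Suppose for contradiction that L is regular, and let p be the pumping length.
Let q be a prime with q ≥ p+2 (infinitely many primes exist), and take w = a^q ∈ L with |w| = q ≥ p.
By the pumping lemma, w = xyz with |xy| ≤ p and |y| > 0.
Then y = a^k for some k with 1 ≤ k ≤ p.
Since 1 ≤ k ≤ p, |xz| = q-k. Pump with i = q+1: |xy^{q+1}z| = (q-k)+(q+1)k = q+qk = q(1+k), which is composite (both factors ≥ 2). So xy^{q+1}z = a^{q(1+k)} ∉ L.
This is a contradiction; hence L is not regular.

a^{q(1+k)}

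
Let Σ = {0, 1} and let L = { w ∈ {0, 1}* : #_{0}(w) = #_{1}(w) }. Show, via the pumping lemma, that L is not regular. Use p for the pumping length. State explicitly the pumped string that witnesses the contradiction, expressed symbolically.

0^{p+k} 1^p

Assume L is regular. Let p be the pumping length given by the pumping lemma.
Choose w = 0^p 1^p ∈ L with |w| = 2p ≥ p.
By the pumping lemma, w = xyz with |xy| ≤ p and |y| > 0.
Because |xy| ≤ p and w begins with p copies of 0, we have y = 0^k with 1 ≤ k ≤ p.
Pump with i = 2: xy^2z = 0^{p+k} 1^p has p+k occurrences of 0 but only p of 1. Since k ≥ 1 the counts differ, so xy^2z ∉ L.
This contradicts the pumping lemma, so L is not regular.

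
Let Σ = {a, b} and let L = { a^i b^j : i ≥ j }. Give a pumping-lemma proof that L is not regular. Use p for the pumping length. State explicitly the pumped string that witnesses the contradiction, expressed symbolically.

a^{p-k} b^p

Assume L is regular. Let p be the pumping length given by the pumping lemma.
Choose w = a^p b^p ∈ L, with |w| = 2p ≥ p.
The pumping lemma gives a decomposition w = xyz where |xy| ≤ p and y is nonempty.
Because |xy| ≤ p and w begins with p copies of a, we have y = a^k with 1 ≤ k ≤ p.
Consider xy^0z = xz = a^{p-k} b^p. Since k ≥ 1, the a-count p-k is less than p, so i ≥ j fails; thus xz ∉ L.
This contradicts the pumping lemma, so L is not regular.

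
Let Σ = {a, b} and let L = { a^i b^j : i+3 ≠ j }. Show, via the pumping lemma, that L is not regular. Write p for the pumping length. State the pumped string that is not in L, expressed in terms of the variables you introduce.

a^{p+p!} b^{p+p!+3}

Assume L is regular. Let p be the pumping length given by the pumping lemma.
Choose w = a^p b^{p+p!+3}. Since p ≠ (p+p!+3)-3 = p+p!, w ∈ L; and |w| ≥ p.
Write w = xyz as guaranteed by the lemma, with |xy| ≤ p and y is nonempty.
Because |xy| ≤ p and w begins with p copies of a, we have y = a^k with 1 ≤ k ≤ p.
Since 1 ≤ k ≤ p, k divides p!; set t = 1 + p!/k. Then xy^t z has p + (p!/k)·k = p + p! copies of a. Now the a-count is p+p! and (b-count)-3 = (p+p!+3)-3 = p+p!, so i+3 ≠ j fails. So xy^t z = a^{p+p!} b^{p+p!+3} ∉ L.
Contradiction. Therefore L is not regular.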